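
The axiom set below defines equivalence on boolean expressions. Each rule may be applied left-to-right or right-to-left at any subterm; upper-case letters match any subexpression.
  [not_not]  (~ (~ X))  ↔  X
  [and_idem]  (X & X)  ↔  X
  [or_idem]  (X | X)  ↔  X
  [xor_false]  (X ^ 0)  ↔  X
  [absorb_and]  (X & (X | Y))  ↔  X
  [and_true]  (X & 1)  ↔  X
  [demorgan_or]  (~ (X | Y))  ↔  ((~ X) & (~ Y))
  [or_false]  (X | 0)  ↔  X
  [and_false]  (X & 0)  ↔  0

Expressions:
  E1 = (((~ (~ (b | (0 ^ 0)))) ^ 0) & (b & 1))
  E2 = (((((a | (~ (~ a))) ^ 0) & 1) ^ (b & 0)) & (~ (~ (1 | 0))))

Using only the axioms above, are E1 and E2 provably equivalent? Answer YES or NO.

All listed rules preserve value, hence provable equivalence implies equal values everywhere; look for a separating assignment.
a=0, b=1 gives E1 ↦ 1, E2 ↦ 0; values differ ⇒ not provably equivalent.

NO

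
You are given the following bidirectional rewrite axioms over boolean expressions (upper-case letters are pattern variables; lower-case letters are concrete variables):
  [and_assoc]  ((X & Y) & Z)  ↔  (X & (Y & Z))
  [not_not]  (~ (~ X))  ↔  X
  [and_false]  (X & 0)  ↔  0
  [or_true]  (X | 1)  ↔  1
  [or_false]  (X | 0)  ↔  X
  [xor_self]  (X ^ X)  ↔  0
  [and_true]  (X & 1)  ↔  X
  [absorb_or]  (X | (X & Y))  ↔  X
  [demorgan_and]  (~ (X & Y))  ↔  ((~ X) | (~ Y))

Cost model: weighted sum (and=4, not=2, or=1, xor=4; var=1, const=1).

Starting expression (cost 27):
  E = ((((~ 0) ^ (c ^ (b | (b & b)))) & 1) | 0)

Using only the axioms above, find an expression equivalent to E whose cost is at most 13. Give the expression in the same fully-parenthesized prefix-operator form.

1. [and_true →] (((~ 0) ^ (c ^ (b | (b & b)))) & 1)  →  ((~ 0) ^ (c ^ (b | (b & b))));  E = (((~ 0) ^ (c ^ (b | (b & b)))) | 0)
2. [absorb_or →] (b | (b & b))  →  b;  E = (((~ 0) ^ (c ^ b)) | 0)
3. [or_false →] (((~ 0) ^ (c ^ b)) | 0)  →  ((~ 0) ^ (c ^ b));  cost 13 ≤ 13, done

((~ 0) ^ (c ^ b))   [cost 13]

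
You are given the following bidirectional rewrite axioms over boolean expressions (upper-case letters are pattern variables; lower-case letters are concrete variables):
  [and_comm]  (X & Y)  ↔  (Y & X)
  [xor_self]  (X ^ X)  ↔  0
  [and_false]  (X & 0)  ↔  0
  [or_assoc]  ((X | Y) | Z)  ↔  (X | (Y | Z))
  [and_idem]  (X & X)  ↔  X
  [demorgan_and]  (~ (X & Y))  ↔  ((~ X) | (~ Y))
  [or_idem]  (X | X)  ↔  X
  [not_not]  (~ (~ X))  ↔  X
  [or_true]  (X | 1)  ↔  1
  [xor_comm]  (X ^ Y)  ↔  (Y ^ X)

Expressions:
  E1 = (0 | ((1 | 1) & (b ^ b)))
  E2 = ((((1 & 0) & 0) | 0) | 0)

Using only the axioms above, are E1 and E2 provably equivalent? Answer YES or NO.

YES

(1) (b ^ b)  =[xor_self →]=  0    ⊢ (0 | ((1 | 1) & 0))
(2) (1 | 1)  =[or_idem →]=  1    ⊢ (0 | (1 & 0))
(3) (1 & 0)  =[and_false →]=  0    ⊢ (0 | 0)
(4) 0  =[or_idem ←]=  (0 | 0)    ⊢ ((0 | 0) | 0)
(5) 0  =[and_idem ←]=  (0 & 0)    ⊢ (((0 & 0) | 0) | 0)
(6) 0  =[and_false ←]=  (1 & 0)    ⊢ E2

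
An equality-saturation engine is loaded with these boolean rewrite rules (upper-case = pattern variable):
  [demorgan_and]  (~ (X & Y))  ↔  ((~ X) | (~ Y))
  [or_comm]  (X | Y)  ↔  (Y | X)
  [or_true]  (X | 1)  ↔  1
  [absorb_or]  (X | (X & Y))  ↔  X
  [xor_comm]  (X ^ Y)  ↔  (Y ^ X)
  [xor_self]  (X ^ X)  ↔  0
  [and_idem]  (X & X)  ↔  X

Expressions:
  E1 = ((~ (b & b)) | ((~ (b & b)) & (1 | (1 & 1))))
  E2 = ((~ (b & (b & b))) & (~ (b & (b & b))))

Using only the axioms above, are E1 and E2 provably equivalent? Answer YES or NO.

(1) (1 | (1 & 1))  =[absorb_or →]=  1    ⊢ ((~ (b & b)) | ((~ (b & b)) & 1))
(2) ((~ (b & b)) | ((~ (b & b)) & 1))  =[absorb_or →]=  (~ (b & b))
(3) b  =[and_idem ←]=  (b & b)    ⊢ (~ (b & (b & b)))
(4) (~ (b & (b & b)))  =[and_idem ←]=  ((~ (b & (b & b))) & (~ (b & (b & b))))    ⊢ E2

YES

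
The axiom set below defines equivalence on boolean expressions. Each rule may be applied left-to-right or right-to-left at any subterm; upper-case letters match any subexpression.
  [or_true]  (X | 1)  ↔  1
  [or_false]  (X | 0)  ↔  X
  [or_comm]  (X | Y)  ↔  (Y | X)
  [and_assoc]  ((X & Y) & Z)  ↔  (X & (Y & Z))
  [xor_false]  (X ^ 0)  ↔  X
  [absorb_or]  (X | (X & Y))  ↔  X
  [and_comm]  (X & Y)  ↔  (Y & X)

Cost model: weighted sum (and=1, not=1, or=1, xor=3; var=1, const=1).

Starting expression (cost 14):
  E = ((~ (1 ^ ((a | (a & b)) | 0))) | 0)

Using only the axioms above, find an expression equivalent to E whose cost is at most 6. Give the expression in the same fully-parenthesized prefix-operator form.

(~ (1 ^ a))   [cost 6]

step 1: absorb_or (→) rewrites (a | (a & b)) into a, now ((~ (1 ^ (a | 0))) | 0)
step 2: or_false (→) rewrites (a | 0) into a, now ((~ (1 ^ a)) | 0)
step 3: or_false (→) rewrites ((~ (1 ^ a)) | 0) into (~ (1 ^ a)), reaching cost 6 (bound 6)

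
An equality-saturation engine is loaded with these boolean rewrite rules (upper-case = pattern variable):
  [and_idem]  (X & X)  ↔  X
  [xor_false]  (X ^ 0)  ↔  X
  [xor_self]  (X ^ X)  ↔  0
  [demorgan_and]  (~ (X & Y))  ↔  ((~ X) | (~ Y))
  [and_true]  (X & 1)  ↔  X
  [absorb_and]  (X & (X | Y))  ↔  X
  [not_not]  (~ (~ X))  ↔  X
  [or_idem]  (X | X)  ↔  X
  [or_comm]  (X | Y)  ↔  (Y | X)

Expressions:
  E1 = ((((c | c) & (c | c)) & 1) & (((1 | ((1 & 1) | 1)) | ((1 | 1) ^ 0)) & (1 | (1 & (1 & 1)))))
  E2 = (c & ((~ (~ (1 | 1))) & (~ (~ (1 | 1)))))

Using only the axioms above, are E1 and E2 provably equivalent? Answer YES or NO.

YES

1. [and_true →] (1 & 1)  →  1;  E1 = ((((c | c) & (c | c)) & 1) & (((1 | (1 | 1)) | ((1 | 1) ^ 0)) & (1 | (1 & (1 & 1)))))
2. [xor_false →] ((1 | 1) ^ 0)  →  (1 | 1);  E1 = ((((c | c) & (c | c)) & 1) & (((1 | (1 | 1)) | (1 | 1)) & (1 | (1 & (1 & 1)))))
3. [and_true →] (((c | c) & (c | c)) & 1)  →  ((c | c) & (c | c));  E1 = (((c | c) & (c | c)) & (((1 | (1 | 1)) | (1 | 1)) & (1 | (1 & (1 & 1)))))
4. [and_idem →] ((c | c) & (c | c))  →  (c | c);  E1 = ((c | c) & (((1 | (1 | 1)) | (1 | 1)) & (1 | (1 & (1 & 1)))))
5. [or_idem →] (1 | 1)  →  1;  E1 = ((c | c) & (((1 | 1) | (1 | 1)) & (1 | (1 & (1 & 1)))))
6. [and_idem →] (1 & 1)  →  1;  E1 = ((c | c) & (((1 | 1) | (1 | 1)) & (1 | (1 & 1))))
7. [and_true →] (1 & 1)  →  1;  E1 = ((c | c) & (((1 | 1) | (1 | 1)) & (1 | 1)))
8. [or_idem →] ((1 | 1) | (1 | 1))  →  (1 | 1);  E1 = ((c | c) & ((1 | 1) & (1 | 1)))
9. [and_idem →] ((1 | 1) & (1 | 1))  →  (1 | 1);  E1 = ((c | c) & (1 | 1))
10. [or_idem →] (c | c)  →  c;  E1 = (c & (1 | 1))
11. [not_not ←] (1 | 1)  →  (~ (~ (1 | 1)));  E1 = (c & (~ (~ (1 | 1))))
12. [and_idem ←] (~ (~ (1 | 1)))  →  ((~ (~ (1 | 1))) & (~ (~ (1 | 1))));  this is E2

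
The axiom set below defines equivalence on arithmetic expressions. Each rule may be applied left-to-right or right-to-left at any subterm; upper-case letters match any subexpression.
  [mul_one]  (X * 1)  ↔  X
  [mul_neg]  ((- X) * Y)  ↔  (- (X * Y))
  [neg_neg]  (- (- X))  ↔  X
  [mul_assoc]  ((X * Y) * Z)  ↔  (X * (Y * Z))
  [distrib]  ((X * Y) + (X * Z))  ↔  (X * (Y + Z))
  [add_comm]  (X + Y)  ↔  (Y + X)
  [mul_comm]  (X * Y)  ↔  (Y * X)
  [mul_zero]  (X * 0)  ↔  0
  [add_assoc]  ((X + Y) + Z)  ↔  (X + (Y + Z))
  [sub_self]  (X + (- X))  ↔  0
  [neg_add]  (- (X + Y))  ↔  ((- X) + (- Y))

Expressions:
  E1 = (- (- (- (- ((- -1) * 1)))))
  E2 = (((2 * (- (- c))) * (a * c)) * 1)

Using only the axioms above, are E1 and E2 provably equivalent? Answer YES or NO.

Every axiom is a valid identity, so a rewrite proof would force E1 and E2 to agree under every assignment.
At a=0, c=0: E1 = 1 but E2 = 0; they differ, so no derivation exists.

NO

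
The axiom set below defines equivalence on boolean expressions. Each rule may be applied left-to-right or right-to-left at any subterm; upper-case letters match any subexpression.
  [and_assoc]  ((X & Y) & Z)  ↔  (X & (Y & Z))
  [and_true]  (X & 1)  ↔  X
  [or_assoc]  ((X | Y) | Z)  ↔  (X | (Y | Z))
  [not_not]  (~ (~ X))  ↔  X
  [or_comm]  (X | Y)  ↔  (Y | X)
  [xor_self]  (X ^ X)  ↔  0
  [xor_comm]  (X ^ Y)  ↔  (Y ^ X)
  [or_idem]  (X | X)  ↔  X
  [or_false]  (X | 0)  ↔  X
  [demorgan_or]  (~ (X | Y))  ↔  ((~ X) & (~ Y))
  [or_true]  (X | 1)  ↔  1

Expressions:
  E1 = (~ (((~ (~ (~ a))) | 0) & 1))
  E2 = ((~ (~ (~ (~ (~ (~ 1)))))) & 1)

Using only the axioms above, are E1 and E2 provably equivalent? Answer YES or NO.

All listed rules preserve value, hence provable equivalence implies equal values everywhere; look for a separating assignment.
a=0 gives E1 ↦ 0, E2 ↦ 1; values differ ⇒ not provably equivalent.

NO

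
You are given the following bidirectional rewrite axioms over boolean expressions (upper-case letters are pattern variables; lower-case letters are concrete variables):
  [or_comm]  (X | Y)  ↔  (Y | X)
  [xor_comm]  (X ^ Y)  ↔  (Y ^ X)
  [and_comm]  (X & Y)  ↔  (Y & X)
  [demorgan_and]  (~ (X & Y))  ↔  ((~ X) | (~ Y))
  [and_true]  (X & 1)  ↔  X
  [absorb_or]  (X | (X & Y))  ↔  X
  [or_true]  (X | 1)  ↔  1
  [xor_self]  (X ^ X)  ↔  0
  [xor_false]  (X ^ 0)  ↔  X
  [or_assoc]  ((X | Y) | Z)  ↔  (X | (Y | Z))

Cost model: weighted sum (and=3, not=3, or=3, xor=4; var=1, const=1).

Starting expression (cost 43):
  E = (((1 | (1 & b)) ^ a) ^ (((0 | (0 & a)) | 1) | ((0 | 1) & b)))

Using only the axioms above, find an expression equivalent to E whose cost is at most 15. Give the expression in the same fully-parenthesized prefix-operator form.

((1 ^ a) ^ (0 | 1))   [cost 15]

1. [absorb_or →] (0 | (0 & a))  →  0;  E = (((1 | (1 & b)) ^ a) ^ ((0 | 1) | ((0 | 1) & b)))
2. [absorb_or →] (1 | (1 & b))  →  1;  E = ((1 ^ a) ^ ((0 | 1) | ((0 | 1) & b)))
3. [absorb_or →] ((0 | 1) | ((0 | 1) & b))  →  (0 | 1);  cost 15 ≤ 15, done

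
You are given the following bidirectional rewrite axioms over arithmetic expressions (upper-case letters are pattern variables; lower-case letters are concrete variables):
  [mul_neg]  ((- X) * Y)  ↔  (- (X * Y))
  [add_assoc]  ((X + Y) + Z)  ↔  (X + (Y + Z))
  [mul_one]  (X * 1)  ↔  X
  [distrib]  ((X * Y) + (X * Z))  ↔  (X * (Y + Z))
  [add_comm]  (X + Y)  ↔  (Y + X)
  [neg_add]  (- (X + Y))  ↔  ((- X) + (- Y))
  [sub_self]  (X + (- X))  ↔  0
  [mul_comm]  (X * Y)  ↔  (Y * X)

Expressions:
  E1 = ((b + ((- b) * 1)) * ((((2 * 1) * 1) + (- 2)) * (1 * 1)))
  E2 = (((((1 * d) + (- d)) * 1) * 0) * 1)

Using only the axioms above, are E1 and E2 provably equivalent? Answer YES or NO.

step 1: mul_one (→) rewrites (2 * 1) into 2, now ((b + ((- b) * 1)) * (((2 * 1) + (- 2)) * (1 * 1)))
step 2: mul_one (→) rewrites ((- b) * 1) into (- b), now ((b + (- b)) * (((2 * 1) + (- 2)) * (1 * 1)))
step 3: mul_comm (→) rewrites ((b + (- b)) * (((2 * 1) + (- 2)) * (1 * 1))) into ((((2 * 1) + (- 2)) * (1 * 1)) * (b + (- b)))
step 4: mul_one (→) rewrites (2 * 1) into 2, now (((2 + (- 2)) * (1 * 1)) * (b + (- b)))
step 5: mul_one (→) rewrites (1 * 1) into 1, now (((2 + (- 2)) * 1) * (b + (- b)))
step 6: mul_one (→) rewrites ((2 + (- 2)) * 1) into (2 + (- 2)), now ((2 + (- 2)) * (b + (- b)))
step 7: sub_self (→) rewrites (b + (- b)) into 0, now ((2 + (- 2)) * 0)
step 8: sub_self (→) rewrites (2 + (- 2)) into 0, now (0 * 0)
step 9: sub_self (←) rewrites 0 into (d + (- d)), now ((d + (- d)) * 0)
step 10: mul_one (←) rewrites ((d + (- d)) * 0) into (((d + (- d)) * 0) * 1)
step 11: mul_one (←) rewrites d into (d * 1), now ((((d * 1) + (- d)) * 0) * 1)
step 12: mul_comm (→) rewrites (d * 1) into (1 * d), now ((((1 * d) + (- d)) * 0) * 1)
step 13: mul_one (←) rewrites ((1 * d) + (- d)) into (((1 * d) + (- d)) * 1), which is E2

YES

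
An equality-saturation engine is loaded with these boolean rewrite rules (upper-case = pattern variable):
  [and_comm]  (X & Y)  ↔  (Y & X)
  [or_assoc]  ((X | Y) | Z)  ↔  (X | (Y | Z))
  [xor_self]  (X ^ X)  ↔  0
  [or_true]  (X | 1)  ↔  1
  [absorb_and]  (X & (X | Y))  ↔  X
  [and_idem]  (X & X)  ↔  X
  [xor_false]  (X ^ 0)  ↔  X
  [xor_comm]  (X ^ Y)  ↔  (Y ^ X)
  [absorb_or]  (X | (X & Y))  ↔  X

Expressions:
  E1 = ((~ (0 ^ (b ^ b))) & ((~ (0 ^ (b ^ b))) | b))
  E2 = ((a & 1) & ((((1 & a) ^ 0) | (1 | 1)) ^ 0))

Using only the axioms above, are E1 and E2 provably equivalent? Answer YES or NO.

NO

The axioms are sound identities: if E1 ↔* E2 then E1 and E2 evaluate identically under any assignment.
Under a=0, b=0: E1 evaluates to 1, E2 to 0. Distinct ⇒ no rewrite sequence connects them.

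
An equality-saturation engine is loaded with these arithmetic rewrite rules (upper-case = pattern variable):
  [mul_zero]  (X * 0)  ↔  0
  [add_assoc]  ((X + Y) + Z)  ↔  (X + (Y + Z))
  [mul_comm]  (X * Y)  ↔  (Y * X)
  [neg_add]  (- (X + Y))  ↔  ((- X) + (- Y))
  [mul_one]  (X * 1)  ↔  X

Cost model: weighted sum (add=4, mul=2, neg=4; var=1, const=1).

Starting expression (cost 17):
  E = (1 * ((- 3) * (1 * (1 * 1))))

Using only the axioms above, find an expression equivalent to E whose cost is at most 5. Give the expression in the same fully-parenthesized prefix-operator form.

step 1: mul_one (→) rewrites (1 * 1) into 1, now (1 * ((- 3) * (1 * 1)))
step 2: mul_one (→) rewrites (1 * 1) into 1, now (1 * ((- 3) * 1))
step 3: mul_one (→) rewrites ((- 3) * 1) into (- 3), now (1 * (- 3))
step 4: mul_comm (→) rewrites (1 * (- 3)) into ((- 3) * 1)
step 5: mul_one (→) rewrites ((- 3) * 1) into (- 3), reaching cost 5 (bound 5)

(- 3)   [cost 5]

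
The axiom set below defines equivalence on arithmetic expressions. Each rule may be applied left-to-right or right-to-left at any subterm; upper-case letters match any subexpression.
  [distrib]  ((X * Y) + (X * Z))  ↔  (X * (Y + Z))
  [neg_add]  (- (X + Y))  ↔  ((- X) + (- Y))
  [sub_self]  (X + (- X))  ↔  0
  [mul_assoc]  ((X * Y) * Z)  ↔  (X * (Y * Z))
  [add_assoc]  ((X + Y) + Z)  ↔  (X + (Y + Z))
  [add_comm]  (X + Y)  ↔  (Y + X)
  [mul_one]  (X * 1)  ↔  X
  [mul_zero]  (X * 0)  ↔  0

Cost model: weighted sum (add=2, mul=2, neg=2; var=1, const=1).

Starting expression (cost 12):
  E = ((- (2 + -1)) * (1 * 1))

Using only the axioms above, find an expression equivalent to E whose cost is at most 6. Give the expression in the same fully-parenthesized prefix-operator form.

(- (-1 + 2))   [cost 6]

step 1: add_comm (→) rewrites (2 + -1) into (-1 + 2), now ((- (-1 + 2)) * (1 * 1))
step 2: mul_one (→) rewrites (1 * 1) into 1, now ((- (-1 + 2)) * 1)
step 3: mul_one (→) rewrites ((- (-1 + 2)) * 1) into (- (-1 + 2)), reaching cost 6 (bound 6)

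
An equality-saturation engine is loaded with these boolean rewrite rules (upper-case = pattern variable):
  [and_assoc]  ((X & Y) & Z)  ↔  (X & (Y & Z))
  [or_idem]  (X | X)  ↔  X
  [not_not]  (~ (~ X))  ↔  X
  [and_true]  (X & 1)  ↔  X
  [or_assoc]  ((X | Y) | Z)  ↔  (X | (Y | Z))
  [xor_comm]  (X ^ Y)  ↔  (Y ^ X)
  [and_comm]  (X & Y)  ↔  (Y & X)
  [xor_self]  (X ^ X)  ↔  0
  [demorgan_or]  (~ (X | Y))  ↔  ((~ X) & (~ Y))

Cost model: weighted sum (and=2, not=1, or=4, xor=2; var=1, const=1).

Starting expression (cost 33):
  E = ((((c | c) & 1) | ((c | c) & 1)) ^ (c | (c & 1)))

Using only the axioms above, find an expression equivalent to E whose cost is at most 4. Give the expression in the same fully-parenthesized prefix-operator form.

(c ^ c)   [cost 4]

1. [or_idem →] (((c | c) & 1) | ((c | c) & 1))  →  ((c | c) & 1);  E = (((c | c) & 1) ^ (c | (c & 1)))
2. [and_true →] (c & 1)  →  c;  E = (((c | c) & 1) ^ (c | c))
3. [or_idem →] (c | c)  →  c;  E = ((c & 1) ^ (c | c))
4. [and_true →] (c & 1)  →  c;  E = (c ^ (c | c))
5. [or_idem →] (c | c)  →  c;  cost 4 ≤ 4, done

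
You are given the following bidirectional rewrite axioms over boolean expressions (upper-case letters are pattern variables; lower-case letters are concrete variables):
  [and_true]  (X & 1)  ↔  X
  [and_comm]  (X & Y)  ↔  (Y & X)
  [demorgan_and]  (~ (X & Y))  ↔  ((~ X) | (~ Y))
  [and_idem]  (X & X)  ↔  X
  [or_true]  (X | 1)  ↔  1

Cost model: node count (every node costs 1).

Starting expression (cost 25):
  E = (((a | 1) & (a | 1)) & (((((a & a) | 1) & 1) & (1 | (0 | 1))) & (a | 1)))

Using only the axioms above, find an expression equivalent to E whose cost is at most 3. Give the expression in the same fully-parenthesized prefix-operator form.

(a | 1)   [cost 3]

(1) (a & a)  =[and_idem →]=  a    ⊢ (((a | 1) & (a | 1)) & ((((a | 1) & 1) & (1 | (0 | 1))) & (a | 1)))
(2) (0 | 1)  =[or_true →]=  1    ⊢ (((a | 1) & (a | 1)) & ((((a | 1) & 1) & (1 | 1)) & (a | 1)))
(3) ((a | 1) & 1)  =[and_true →]=  (a | 1)    ⊢ (((a | 1) & (a | 1)) & (((a | 1) & (1 | 1)) & (a | 1)))
(4) (1 | 1)  =[or_true →]=  1    ⊢ (((a | 1) & (a | 1)) & (((a | 1) & 1) & (a | 1)))
(5) (((a | 1) & 1) & (a | 1))  =[and_comm →]=  ((a | 1) & ((a | 1) & 1))    ⊢ (((a | 1) & (a | 1)) & ((a | 1) & ((a | 1) & 1)))
(6) ((a | 1) & 1)  =[and_true →]=  (a | 1)    ⊢ (((a | 1) & (a | 1)) & ((a | 1) & (a | 1)))
(7) (((a | 1) & (a | 1)) & ((a | 1) & (a | 1)))  =[and_idem →]=  ((a | 1) & (a | 1))
(8) ((a | 1) & (a | 1))  =[and_idem →]=  (a | 1)    ⊢ cost 3, within 3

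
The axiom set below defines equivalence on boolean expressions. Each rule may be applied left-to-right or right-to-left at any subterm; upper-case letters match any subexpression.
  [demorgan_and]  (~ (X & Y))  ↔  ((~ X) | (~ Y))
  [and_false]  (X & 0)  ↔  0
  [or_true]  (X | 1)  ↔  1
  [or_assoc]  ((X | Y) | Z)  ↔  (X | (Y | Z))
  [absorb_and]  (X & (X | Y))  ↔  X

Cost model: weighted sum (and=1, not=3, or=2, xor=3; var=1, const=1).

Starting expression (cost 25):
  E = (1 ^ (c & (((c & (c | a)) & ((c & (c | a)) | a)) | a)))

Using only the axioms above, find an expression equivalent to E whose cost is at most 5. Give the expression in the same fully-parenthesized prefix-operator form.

(1) ((c & (c | a)) & ((c & (c | a)) | a))  =[absorb_and →]=  (c & (c | a))    ⊢ (1 ^ (c & ((c & (c | a)) | a)))
(2) (c & (c | a))  =[absorb_and →]=  c    ⊢ (1 ^ (c & (c | a)))
(3) (c & (c | a))  =[absorb_and →]=  c    ⊢ cost 5, within 5

(1 ^ c)   [cost 5]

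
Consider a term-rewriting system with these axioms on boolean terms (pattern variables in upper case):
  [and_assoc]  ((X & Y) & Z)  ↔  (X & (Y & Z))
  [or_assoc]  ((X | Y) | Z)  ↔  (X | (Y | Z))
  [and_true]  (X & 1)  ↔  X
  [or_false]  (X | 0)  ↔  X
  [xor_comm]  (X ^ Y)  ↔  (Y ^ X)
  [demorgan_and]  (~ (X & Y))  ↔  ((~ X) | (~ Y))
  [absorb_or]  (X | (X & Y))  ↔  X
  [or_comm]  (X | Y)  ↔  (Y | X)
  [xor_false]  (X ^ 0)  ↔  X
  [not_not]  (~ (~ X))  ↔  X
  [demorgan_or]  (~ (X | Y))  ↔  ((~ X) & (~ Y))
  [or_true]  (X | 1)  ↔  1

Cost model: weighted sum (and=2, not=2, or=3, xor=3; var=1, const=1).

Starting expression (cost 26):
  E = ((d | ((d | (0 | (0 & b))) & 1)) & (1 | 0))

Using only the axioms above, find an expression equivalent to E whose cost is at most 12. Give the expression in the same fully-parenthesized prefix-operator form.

(1) ((d | (0 | (0 & b))) & 1)  =[and_true →]=  (d | (0 | (0 & b)))    ⊢ ((d | (d | (0 | (0 & b)))) & (1 | 0))
(2) (0 | (0 & b))  =[absorb_or →]=  0    ⊢ ((d | (d | 0)) & (1 | 0))
(3) (d | 0)  =[or_false →]=  d    ⊢ cost 12, within 12

((d | d) & (1 | 0))   [cost 12]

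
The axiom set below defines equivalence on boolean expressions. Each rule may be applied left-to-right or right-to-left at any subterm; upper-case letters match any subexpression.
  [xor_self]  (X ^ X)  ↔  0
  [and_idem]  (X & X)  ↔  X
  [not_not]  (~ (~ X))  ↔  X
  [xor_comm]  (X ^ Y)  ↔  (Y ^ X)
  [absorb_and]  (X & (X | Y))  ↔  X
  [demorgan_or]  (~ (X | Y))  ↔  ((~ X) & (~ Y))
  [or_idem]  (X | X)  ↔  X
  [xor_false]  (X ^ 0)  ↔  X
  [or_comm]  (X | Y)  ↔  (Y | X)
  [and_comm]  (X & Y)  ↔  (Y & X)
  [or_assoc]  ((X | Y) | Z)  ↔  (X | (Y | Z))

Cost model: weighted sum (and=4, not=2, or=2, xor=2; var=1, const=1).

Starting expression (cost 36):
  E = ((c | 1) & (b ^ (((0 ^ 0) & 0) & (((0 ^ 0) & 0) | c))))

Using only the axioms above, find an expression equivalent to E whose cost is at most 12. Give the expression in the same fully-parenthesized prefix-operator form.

(1) (((0 ^ 0) & 0) & (((0 ^ 0) & 0) | c))  =[absorb_and →]=  ((0 ^ 0) & 0)    ⊢ ((c | 1) & (b ^ ((0 ^ 0) & 0)))
(2) (0 ^ 0)  =[xor_false →]=  0    ⊢ ((c | 1) & (b ^ (0 & 0)))
(3) (0 & 0)  =[and_idem →]=  0    ⊢ cost 12, within 12

((c | 1) & (b ^ 0))   [cost 12]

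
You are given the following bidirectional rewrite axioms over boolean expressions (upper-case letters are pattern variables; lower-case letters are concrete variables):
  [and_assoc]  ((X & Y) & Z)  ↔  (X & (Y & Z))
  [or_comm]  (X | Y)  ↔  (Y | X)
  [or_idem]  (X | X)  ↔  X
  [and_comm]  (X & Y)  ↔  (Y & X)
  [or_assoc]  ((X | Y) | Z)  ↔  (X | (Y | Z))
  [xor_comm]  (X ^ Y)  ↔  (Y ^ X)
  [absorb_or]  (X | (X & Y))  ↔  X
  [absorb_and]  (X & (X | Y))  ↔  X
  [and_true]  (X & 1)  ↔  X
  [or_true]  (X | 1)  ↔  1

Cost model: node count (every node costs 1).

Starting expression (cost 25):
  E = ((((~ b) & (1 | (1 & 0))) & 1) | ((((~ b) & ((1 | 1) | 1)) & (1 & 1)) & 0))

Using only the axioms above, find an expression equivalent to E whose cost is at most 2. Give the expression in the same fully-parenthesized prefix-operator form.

step 1: or_idem (→) rewrites (1 | 1) into 1, now ((((~ b) & (1 | (1 & 0))) & 1) | ((((~ b) & (1 | 1)) & (1 & 1)) & 0))
step 2: absorb_or (→) rewrites (1 | (1 & 0)) into 1, now ((((~ b) & 1) & 1) | ((((~ b) & (1 | 1)) & (1 & 1)) & 0))
step 3: or_true (→) rewrites (1 | 1) into 1, now ((((~ b) & 1) & 1) | ((((~ b) & 1) & (1 & 1)) & 0))
step 4: and_true (→) rewrites (1 & 1) into 1, now ((((~ b) & 1) & 1) | ((((~ b) & 1) & 1) & 0))
step 5: absorb_or (→) rewrites ((((~ b) & 1) & 1) | ((((~ b) & 1) & 1) & 0)) into (((~ b) & 1) & 1)
step 6: and_true (→) rewrites ((~ b) & 1) into (~ b), now ((~ b) & 1)
step 7: and_true (→) rewrites ((~ b) & 1) into (~ b), reaching cost 2 (bound 2)

(~ b)   [cost 2]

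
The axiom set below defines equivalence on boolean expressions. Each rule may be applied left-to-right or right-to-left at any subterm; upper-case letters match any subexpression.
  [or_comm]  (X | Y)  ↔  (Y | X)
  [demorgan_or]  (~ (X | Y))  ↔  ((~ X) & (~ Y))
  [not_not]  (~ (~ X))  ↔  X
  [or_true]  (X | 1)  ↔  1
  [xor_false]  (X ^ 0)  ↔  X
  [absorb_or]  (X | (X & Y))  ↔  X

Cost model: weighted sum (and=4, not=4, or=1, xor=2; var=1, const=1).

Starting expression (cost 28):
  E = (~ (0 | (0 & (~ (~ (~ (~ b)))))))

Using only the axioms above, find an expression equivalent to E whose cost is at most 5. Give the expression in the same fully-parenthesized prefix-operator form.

(~ 0)   [cost 5]

step 1: not_not (→) rewrites (~ (~ (~ (~ b)))) into (~ (~ b)), now (~ (0 | (0 & (~ (~ b)))))
step 2: not_not (→) rewrites (~ (~ b)) into b, now (~ (0 | (0 & b)))
step 3: absorb_or (→) rewrites (0 | (0 & b)) into 0, reaching cost 5 (bound 5)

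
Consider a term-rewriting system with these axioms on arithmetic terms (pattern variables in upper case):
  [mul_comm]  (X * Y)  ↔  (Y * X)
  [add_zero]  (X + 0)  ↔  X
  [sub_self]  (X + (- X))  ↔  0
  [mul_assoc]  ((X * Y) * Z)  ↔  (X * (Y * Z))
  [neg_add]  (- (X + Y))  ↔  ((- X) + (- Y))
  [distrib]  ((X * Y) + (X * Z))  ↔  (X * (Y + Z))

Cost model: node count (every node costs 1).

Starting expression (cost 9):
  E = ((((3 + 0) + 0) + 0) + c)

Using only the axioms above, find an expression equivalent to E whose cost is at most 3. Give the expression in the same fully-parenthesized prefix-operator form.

(1) (3 + 0)  =[add_zero →]=  3    ⊢ (((3 + 0) + 0) + c)
(2) (3 + 0)  =[add_zero →]=  3    ⊢ ((3 + 0) + c)
(3) (3 + 0)  =[add_zero →]=  3    ⊢ cost 3, within 3

(3 + c)   [cost 3]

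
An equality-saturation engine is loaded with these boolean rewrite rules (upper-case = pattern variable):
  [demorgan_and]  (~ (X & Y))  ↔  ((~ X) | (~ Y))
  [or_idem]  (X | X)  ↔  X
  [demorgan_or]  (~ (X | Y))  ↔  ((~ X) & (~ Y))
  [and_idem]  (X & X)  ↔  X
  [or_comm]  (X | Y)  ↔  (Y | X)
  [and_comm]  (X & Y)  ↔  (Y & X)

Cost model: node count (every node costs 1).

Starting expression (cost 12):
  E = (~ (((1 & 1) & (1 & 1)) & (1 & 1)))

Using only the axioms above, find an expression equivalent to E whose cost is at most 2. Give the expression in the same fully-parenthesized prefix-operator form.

(~ 1)   [cost 2]

(1) ((1 & 1) & (1 & 1))  =[and_idem →]=  (1 & 1)    ⊢ (~ ((1 & 1) & (1 & 1)))
(2) ((1 & 1) & (1 & 1))  =[and_idem →]=  (1 & 1)    ⊢ (~ (1 & 1))
(3) (1 & 1)  =[and_idem →]=  1    ⊢ cost 2, within 2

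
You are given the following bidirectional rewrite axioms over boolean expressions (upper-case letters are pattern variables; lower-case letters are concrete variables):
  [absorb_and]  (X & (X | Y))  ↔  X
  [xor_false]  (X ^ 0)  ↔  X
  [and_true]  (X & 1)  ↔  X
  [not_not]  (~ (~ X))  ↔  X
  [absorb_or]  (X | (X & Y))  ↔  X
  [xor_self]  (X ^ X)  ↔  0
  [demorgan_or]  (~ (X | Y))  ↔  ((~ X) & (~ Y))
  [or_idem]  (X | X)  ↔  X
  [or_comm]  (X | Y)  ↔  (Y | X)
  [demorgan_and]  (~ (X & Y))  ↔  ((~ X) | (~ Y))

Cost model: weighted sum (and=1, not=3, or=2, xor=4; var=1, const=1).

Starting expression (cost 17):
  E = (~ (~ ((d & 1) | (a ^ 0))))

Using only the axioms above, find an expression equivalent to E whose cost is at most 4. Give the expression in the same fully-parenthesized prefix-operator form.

(1) (d & 1)  =[and_true →]=  d    ⊢ (~ (~ (d | (a ^ 0))))
(2) (~ (~ (d | (a ^ 0))))  =[not_not →]=  (d | (a ^ 0))
(3) (a ^ 0)  =[xor_false →]=  a    ⊢ cost 4, within 4

(d | a)   [cost 4]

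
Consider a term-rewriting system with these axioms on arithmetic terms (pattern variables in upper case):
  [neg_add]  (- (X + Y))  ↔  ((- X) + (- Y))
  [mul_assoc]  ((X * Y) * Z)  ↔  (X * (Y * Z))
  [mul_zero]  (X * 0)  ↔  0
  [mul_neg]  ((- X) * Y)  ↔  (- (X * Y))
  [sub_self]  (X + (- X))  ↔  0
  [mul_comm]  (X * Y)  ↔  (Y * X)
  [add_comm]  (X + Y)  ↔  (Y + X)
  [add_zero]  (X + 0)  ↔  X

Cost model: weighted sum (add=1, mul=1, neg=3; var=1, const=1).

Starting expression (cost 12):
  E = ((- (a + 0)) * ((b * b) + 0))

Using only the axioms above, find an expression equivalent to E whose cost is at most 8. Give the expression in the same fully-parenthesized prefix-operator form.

((b * b) * (- a))   [cost 8]

1. [mul_comm →] ((- (a + 0)) * ((b * b) + 0))  →  (((b * b) + 0) * (- (a + 0)))
2. [add_zero →] ((b * b) + 0)  →  (b * b);  E = ((b * b) * (- (a + 0)))
3. [add_zero →] (a + 0)  →  a;  cost 8 ≤ 8, done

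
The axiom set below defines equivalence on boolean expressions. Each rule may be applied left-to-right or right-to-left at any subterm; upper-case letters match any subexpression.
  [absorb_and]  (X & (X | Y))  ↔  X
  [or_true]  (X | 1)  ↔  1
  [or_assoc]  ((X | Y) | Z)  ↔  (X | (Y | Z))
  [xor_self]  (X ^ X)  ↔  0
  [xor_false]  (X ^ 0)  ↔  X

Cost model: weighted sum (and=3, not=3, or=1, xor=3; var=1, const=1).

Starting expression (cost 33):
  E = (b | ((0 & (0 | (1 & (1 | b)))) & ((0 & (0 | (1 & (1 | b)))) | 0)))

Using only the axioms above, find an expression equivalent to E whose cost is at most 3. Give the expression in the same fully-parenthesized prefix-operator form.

(1) ((0 & (0 | (1 & (1 | b)))) & ((0 & (0 | (1 & (1 | b)))) | 0))  =[absorb_and →]=  (0 & (0 | (1 & (1 | b))))    ⊢ (b | (0 & (0 | (1 & (1 | b)))))
(2) (1 & (1 | b))  =[absorb_and →]=  1    ⊢ (b | (0 & (0 | 1)))
(3) (0 & (0 | 1))  =[absorb_and →]=  0    ⊢ cost 3, within 3

(b | 0)   [cost 3]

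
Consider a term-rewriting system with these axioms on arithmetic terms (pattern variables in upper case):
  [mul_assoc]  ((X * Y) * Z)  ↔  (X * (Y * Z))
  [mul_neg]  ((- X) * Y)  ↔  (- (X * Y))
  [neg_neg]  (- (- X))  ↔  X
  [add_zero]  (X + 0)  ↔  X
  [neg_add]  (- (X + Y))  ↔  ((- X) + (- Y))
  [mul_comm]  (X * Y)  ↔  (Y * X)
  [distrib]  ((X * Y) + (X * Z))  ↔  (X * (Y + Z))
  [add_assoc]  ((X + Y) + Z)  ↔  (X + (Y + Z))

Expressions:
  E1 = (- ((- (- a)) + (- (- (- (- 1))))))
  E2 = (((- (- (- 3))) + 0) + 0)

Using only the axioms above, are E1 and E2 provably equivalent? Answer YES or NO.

NO

The axioms are sound identities: if E1 ↔* E2 then E1 and E2 evaluate identically under any assignment.
Under a=0: E1 evaluates to -1, E2 to -3. Distinct ⇒ no rewrite sequence connects them.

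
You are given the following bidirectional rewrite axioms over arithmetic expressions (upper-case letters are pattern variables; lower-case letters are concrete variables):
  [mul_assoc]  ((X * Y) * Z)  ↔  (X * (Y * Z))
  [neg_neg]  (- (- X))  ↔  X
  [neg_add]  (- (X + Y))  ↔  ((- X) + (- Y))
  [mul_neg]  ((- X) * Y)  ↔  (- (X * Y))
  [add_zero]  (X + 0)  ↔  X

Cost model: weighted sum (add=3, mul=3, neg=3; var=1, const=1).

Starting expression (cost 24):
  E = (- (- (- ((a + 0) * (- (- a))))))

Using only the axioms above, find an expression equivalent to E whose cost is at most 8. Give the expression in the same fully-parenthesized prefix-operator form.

(- (a * a))   [cost 8]

(1) (- (- a))  =[neg_neg →]=  a    ⊢ (- (- (- ((a + 0) * a))))
(2) (a + 0)  =[add_zero →]=  a    ⊢ (- (- (- (a * a))))
(3) (- (- (- (a * a))))  =[neg_neg →]=  (- (a * a))    ⊢ cost 8, within 8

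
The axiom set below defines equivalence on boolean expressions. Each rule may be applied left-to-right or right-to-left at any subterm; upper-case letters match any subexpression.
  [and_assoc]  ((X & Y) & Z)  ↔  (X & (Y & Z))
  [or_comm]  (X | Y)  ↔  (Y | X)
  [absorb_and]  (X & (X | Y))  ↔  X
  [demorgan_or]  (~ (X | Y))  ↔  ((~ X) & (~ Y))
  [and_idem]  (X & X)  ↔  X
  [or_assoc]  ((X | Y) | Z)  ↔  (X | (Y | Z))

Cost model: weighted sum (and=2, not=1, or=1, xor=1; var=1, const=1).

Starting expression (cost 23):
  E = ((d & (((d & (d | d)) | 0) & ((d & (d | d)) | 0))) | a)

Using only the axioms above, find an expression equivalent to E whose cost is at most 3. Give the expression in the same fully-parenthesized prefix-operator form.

(d | a)   [cost 3]

1. [and_idem →] (((d & (d | d)) | 0) & ((d & (d | d)) | 0))  →  ((d & (d | d)) | 0);  E = ((d & ((d & (d | d)) | 0)) | a)
2. [absorb_and →] (d & (d | d))  →  d;  E = ((d & (d | 0)) | a)
3. [absorb_and →] (d & (d | 0))  →  d;  cost 3 ≤ 3, done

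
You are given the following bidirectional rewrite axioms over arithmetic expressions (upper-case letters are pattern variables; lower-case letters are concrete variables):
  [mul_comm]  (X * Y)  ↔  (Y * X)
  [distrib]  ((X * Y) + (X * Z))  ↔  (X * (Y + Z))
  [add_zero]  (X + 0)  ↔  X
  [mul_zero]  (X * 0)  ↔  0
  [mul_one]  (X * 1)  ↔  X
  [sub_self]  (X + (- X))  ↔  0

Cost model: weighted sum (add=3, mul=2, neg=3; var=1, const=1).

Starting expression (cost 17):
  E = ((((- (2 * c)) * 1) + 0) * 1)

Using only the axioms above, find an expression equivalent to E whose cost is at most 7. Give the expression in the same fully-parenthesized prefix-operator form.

step 1: add_zero (→) rewrites (((- (2 * c)) * 1) + 0) into ((- (2 * c)) * 1), now (((- (2 * c)) * 1) * 1)
step 2: mul_one (→) rewrites (((- (2 * c)) * 1) * 1) into ((- (2 * c)) * 1)
step 3: mul_one (→) rewrites ((- (2 * c)) * 1) into (- (2 * c)), reaching cost 7 (bound 7)

(- (2 * c))   [cost 7]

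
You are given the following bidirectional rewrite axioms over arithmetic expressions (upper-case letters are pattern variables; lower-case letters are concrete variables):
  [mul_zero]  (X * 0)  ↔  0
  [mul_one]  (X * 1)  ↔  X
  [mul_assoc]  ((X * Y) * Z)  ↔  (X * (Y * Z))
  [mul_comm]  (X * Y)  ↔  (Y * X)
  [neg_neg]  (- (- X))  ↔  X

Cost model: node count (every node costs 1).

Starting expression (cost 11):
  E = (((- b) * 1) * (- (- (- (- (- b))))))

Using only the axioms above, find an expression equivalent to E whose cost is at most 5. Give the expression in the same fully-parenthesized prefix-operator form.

step 1: neg_neg (→) rewrites (- (- b)) into b, now (((- b) * 1) * (- (- (- b))))
step 2: mul_one (→) rewrites ((- b) * 1) into (- b), now ((- b) * (- (- (- b))))
step 3: neg_neg (→) rewrites (- (- (- b))) into (- b), reaching cost 5 (bound 5)

((- b) * (- b))   [cost 5]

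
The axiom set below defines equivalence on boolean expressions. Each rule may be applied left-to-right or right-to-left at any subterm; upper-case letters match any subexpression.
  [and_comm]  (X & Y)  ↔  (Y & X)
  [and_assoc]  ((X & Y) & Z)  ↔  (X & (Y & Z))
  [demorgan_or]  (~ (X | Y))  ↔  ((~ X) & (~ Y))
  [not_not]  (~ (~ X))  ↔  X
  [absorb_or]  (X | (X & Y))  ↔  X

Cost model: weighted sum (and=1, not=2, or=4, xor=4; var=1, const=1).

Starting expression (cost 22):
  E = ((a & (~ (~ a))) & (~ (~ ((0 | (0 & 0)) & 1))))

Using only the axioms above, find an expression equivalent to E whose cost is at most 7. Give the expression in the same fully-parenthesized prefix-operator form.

((a & a) & (0 & 1))   [cost 7]

(1) (0 | (0 & 0))  =[absorb_or →]=  0    ⊢ ((a & (~ (~ a))) & (~ (~ (0 & 1))))
(2) (~ (~ a))  =[not_not →]=  a    ⊢ ((a & a) & (~ (~ (0 & 1))))
(3) (~ (~ (0 & 1)))  =[not_not →]=  (0 & 1)    ⊢ cost 7, within 7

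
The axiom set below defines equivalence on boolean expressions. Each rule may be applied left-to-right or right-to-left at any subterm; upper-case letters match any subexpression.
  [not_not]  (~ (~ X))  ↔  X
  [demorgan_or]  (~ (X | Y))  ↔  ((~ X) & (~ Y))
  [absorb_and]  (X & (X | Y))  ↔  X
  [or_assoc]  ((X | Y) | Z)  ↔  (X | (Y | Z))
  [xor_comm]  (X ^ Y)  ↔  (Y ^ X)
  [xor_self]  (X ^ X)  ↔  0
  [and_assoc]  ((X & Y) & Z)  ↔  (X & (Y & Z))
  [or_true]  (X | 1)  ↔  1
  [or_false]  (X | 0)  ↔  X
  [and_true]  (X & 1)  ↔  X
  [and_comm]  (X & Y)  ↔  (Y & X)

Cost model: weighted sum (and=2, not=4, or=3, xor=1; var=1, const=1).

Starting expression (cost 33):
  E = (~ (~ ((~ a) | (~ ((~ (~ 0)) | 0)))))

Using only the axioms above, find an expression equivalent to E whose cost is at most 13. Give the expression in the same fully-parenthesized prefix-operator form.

((~ a) | (~ 0))   [cost 13]

step 1: or_false (→) rewrites ((~ (~ 0)) | 0) into (~ (~ 0)), now (~ (~ ((~ a) | (~ (~ (~ 0))))))
step 2: not_not (→) rewrites (~ (~ ((~ a) | (~ (~ (~ 0)))))) into ((~ a) | (~ (~ (~ 0))))
step 3: not_not (→) rewrites (~ (~ (~ 0))) into (~ 0), reaching cost 13 (bound 13)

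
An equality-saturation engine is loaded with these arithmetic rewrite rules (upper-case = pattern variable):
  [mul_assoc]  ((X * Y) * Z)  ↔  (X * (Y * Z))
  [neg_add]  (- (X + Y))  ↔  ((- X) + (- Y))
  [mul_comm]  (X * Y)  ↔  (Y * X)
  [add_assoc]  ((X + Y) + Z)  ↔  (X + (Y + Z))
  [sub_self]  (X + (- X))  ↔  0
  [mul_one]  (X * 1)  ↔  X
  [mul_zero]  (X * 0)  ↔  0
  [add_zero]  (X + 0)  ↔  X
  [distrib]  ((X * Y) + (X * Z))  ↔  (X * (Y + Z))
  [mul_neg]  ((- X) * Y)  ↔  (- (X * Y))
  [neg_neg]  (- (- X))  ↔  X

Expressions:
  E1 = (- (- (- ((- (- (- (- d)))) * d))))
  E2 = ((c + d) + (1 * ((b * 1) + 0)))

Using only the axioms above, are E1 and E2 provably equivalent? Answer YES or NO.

NO

All listed rules preserve value, hence provable equivalence implies equal values everywhere; look for a separating assignment.
b=0, c=0, d=1 gives E1 ↦ -1, E2 ↦ 1; values differ ⇒ not provably equivalent.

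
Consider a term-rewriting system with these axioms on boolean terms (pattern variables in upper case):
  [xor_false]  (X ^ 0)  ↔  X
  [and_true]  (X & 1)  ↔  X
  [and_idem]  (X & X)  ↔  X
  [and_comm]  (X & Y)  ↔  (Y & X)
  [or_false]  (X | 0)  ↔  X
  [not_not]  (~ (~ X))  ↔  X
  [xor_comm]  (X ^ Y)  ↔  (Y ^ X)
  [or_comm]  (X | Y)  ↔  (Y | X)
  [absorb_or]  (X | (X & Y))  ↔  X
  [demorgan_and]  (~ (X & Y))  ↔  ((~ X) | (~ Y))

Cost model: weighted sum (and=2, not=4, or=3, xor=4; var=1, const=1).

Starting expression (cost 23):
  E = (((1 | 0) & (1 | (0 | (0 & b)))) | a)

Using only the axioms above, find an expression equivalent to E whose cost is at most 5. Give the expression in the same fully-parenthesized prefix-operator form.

step 1: absorb_or (→) rewrites (0 | (0 & b)) into 0, now (((1 | 0) & (1 | 0)) | a)
step 2: and_idem (→) rewrites ((1 | 0) & (1 | 0)) into (1 | 0), now ((1 | 0) | a)
step 3: or_false (→) rewrites (1 | 0) into 1, reaching cost 5 (bound 5)

(1 | a)   [cost 5]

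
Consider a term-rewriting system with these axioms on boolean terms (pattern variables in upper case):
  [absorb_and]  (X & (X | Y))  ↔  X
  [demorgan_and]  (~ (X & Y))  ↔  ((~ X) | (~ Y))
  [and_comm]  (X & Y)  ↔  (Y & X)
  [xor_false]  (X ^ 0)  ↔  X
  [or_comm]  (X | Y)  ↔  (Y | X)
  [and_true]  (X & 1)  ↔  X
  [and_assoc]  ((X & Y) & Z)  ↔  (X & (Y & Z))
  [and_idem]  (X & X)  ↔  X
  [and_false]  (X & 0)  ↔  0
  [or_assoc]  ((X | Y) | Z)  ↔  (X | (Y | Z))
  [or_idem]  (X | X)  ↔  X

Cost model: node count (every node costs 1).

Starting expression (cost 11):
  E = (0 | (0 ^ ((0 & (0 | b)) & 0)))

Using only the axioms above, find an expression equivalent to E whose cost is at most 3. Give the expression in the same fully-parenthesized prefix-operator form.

step 1: absorb_and (→) rewrites (0 & (0 | b)) into 0, now (0 | (0 ^ (0 & 0)))
step 2: and_idem (→) rewrites (0 & 0) into 0, now (0 | (0 ^ 0))
step 3: xor_false (→) rewrites (0 ^ 0) into 0, reaching cost 3 (bound 3)

(0 | 0)   [cost 3]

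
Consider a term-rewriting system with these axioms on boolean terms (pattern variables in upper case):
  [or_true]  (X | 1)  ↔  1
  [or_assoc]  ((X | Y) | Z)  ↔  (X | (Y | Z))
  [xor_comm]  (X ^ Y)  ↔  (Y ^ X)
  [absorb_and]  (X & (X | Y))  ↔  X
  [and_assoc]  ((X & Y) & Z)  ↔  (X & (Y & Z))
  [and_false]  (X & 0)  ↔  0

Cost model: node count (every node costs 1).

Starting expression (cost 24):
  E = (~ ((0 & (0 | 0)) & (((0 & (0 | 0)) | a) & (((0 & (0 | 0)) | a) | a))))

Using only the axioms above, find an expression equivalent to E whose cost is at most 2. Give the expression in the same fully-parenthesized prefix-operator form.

step 1: absorb_and (→) rewrites (((0 & (0 | 0)) | a) & (((0 & (0 | 0)) | a) | a)) into ((0 & (0 | 0)) | a), now (~ ((0 & (0 | 0)) & ((0 & (0 | 0)) | a)))
step 2: absorb_and (→) rewrites ((0 & (0 | 0)) & ((0 & (0 | 0)) | a)) into (0 & (0 | 0)), now (~ (0 & (0 | 0)))
step 3: absorb_and (→) rewrites (0 & (0 | 0)) into 0, reaching cost 2 (bound 2)

(~ 0)   [cost 2]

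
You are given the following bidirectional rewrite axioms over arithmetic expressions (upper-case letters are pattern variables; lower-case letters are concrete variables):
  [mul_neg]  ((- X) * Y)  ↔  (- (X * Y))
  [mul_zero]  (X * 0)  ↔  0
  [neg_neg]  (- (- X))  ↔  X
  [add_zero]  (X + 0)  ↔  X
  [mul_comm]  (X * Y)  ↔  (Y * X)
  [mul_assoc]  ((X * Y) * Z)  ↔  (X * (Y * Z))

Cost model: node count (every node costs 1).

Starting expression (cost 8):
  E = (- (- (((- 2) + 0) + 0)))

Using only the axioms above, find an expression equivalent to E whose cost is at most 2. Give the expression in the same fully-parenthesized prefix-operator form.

(- 2)   [cost 2]

1. [add_zero →] ((- 2) + 0)  →  (- 2);  E = (- (- ((- 2) + 0)))
2. [add_zero →] ((- 2) + 0)  →  (- 2);  E = (- (- (- 2)))
3. [neg_neg →] (- (- 2))  →  2;  cost 2 ≤ 2, done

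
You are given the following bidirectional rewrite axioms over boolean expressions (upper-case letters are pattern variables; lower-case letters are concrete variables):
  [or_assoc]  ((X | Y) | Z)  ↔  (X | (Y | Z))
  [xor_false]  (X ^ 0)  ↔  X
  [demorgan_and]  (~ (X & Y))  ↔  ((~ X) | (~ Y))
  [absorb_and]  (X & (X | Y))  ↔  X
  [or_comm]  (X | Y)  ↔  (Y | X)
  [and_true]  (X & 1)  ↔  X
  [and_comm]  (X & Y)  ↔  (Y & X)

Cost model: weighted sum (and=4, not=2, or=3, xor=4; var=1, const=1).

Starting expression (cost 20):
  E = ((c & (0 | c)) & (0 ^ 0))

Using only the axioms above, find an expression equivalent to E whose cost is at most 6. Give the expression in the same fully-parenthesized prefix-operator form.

step 1: xor_false (→) rewrites (0 ^ 0) into 0, now ((c & (0 | c)) & 0)
step 2: or_comm (→) rewrites (0 | c) into (c | 0), now ((c & (c | 0)) & 0)
step 3: absorb_and (→) rewrites (c & (c | 0)) into c, reaching cost 6 (bound 6)

(c & 0)   [cost 6]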